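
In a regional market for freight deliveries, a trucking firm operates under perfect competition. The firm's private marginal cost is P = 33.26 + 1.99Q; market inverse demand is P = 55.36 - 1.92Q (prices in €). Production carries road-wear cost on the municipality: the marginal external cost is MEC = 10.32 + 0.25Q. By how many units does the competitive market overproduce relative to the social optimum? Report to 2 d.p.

2.82 units

Market equilibrium (private): 33.26 + 1.99Q = 55.36 - 1.92Q → Q_m = 5.6522.
Social marginal cost = private MC + MEC = 43.58 + 2.24Q.
Set SMC = demand: 43.58 + 2.24Q = 55.36 - 1.92Q → Q* = 2.8317.
Gap = |5.6522 − 2.8317| = 2.8205.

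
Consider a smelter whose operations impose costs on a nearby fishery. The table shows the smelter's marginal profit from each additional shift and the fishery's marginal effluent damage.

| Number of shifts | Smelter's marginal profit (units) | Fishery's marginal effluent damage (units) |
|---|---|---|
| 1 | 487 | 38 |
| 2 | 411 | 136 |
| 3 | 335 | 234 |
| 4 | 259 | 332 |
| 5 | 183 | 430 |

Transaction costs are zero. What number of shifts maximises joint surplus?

Bargaining reaches the level where marginal profit last exceeds marginal effluent damage.
That holds through level 3 (335 ≥ 234) but not at 4 (259 < 332).

3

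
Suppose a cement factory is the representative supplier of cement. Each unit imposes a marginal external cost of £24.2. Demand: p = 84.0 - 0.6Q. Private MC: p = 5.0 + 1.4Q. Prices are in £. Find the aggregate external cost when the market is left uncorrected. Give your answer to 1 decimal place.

£955.9

Market equilibrium (private): 5.0 + 1.4Q = 84.0 - 0.6Q → Q_m = 39.5000.
Total external cost = MEC × Q_m = 24.2 × 39.5000 = 955.9000.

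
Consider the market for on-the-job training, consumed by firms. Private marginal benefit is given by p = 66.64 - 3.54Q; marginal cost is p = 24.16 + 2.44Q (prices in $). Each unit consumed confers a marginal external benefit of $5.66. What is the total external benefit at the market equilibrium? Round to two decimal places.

$40.21

Market equilibrium (private): 24.16 + 2.44Q = 66.64 - 3.54Q → Q_m = 7.1037.
Total external benefit = MEB × Q_m = 5.66 × 7.1037 = 40.2069.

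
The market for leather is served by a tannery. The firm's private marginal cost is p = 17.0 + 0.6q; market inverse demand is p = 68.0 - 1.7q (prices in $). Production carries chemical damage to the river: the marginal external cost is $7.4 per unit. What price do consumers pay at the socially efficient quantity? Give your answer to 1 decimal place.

Social marginal cost = private MC + MEC = 24.4 + 0.6q.
Set SMC = demand: 24.4 + 0.6q = 68.0 - 1.7q → q* = 18.9565.
Consumer price on the demand curve at q*: 68.0 − 1.7×18.9565 = 35.7740.

P = $35.8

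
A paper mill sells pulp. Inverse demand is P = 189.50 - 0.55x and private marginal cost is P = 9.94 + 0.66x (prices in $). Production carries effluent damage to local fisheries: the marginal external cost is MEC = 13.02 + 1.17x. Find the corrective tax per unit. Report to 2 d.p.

Social marginal cost = private MC + MEC = 22.96 + 1.83x.
Set SMC = demand: 22.96 + 1.83x = 189.50 - 0.55x → x* = 69.9748.
The Pigouvian tax equals MEC at x*: 13.02 + 1.17×69.9748 = 94.8905.

tax = $94.89 per unit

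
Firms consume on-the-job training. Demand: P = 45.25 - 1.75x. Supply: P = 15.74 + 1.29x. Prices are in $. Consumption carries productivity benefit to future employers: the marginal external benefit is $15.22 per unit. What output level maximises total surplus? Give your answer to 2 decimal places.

Social marginal benefit = demand + MEB = 60.47 - 1.75x.
Set SMB = MC: 60.47 - 1.75x = 15.74 + 1.29x → x* = 14.7138.

x* = 14.71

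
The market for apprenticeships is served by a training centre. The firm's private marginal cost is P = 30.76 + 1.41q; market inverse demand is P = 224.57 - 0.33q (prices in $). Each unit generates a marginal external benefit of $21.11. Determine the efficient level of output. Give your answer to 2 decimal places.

Social marginal cost = private MC − MEB = 9.65 + 1.41q.
Set SMC = demand: 9.65 + 1.41q = 224.57 - 0.33q → q* = 123.5172.

q* = 123.52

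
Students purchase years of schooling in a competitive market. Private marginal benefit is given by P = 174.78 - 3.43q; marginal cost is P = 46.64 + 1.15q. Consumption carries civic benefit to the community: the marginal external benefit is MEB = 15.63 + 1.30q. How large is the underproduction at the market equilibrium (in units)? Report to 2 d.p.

15.85 units

Market equilibrium (private): 46.64 + 1.15q = 174.78 - 3.43q → q_m = 27.9782.
Social marginal benefit = demand + MEB = 190.41 - 2.13q.
Set SMB = MC: 190.41 - 2.13q = 46.64 + 1.15q → q* = 43.8323.
Gap = |27.9782 − 43.8323| = 15.8541.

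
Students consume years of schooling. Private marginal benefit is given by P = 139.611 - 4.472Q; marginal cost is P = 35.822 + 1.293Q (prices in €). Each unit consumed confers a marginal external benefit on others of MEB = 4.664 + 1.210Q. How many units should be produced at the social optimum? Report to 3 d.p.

Q* = 23.810

Social marginal benefit = demand + MEB = 144.275 - 3.262Q.
Set SMB = MC: 144.275 - 3.262Q = 35.822 + 1.293Q → Q* = 23.8097.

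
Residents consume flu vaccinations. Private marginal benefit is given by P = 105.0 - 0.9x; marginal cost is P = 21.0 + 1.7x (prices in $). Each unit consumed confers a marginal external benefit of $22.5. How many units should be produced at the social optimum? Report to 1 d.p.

Social marginal benefit = demand + MEB = 127.5 - 0.9x.
Set SMB = MC: 127.5 - 0.9x = 21.0 + 1.7x → x* = 40.9615.

x* = 41.0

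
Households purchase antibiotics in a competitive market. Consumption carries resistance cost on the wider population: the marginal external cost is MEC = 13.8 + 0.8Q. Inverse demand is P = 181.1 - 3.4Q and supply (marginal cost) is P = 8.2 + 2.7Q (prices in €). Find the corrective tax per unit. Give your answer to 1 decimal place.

tax = €32.2 per unit

Social marginal benefit = demand − MEC = 167.3 - 4.2Q.
Set SMB = MC: 167.3 - 4.2Q = 8.2 + 2.7Q → Q* = 23.0580.
The Pigouvian tax equals MEC at Q*: 13.8 + 0.8×23.0580 = 32.2464.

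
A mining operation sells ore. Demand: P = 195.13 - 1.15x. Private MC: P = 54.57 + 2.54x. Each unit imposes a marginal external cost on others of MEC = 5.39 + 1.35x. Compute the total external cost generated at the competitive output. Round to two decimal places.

Market equilibrium (private): 54.57 + 2.54x = 195.13 - 1.15x → x_m = 38.0921.
Total external cost = ∫₀^{x_m} (5.39 + 1.35x) dx = 5.39×38.0921 + ½×1.35×38.0921² = 1184.7469.

1184.75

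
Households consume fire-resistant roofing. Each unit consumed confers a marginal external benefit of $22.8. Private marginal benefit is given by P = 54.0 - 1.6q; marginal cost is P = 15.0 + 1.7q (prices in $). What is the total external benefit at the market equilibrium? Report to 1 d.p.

$269.5

Market equilibrium (private): 15.0 + 1.7q = 54.0 - 1.6q → q_m = 11.8182.
Total external benefit = MEB × q_m = 22.8 × 11.8182 = 269.4550.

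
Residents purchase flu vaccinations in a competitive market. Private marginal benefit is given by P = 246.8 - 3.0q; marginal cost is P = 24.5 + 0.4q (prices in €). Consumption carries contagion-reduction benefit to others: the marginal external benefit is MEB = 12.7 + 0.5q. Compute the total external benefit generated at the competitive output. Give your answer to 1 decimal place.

Market equilibrium (private): 24.5 + 0.4q = 246.8 - 3.0q → q_m = 65.3824.
Total external benefit = ∫₀^{q_m} (12.7 + 0.5q) dq = 12.7×65.3824 + ½×0.5×65.3824² = 1899.0710.

€1899.1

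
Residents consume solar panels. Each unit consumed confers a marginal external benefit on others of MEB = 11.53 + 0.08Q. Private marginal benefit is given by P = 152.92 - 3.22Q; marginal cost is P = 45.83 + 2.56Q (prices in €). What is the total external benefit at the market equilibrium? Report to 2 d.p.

€227.36

Market equilibrium (private): 45.83 + 2.56Q = 152.92 - 3.22Q → Q_m = 18.5277.
Total external benefit = ∫₀^{Q_m} (11.53 + 0.08Q) dQ = 11.53×18.5277 + ½×0.08×18.5277² = 227.3554.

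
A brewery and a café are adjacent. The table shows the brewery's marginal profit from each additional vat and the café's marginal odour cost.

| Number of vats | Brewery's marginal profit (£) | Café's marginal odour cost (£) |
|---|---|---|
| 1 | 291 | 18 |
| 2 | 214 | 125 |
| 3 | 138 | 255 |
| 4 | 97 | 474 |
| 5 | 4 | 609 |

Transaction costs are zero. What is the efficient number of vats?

2

Bargaining reaches the level where marginal profit last exceeds marginal odour cost.
That holds through level 2 (214 ≥ 125) but not at 3 (138 < 255).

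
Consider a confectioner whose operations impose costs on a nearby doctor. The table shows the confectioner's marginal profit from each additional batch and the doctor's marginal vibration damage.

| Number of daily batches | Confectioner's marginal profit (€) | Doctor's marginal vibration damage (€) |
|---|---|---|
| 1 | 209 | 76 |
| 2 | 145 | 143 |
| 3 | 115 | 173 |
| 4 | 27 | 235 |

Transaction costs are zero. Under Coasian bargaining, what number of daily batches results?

2

Bargaining reaches the level where marginal profit last exceeds marginal vibration damage.
That holds through level 2 (145 ≥ 143) but not at 3 (115 < 173).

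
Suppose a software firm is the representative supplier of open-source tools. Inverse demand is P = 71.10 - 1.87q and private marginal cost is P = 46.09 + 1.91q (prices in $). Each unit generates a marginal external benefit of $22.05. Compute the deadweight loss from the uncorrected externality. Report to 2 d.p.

Market equilibrium (private): 46.09 + 1.91q = 71.10 - 1.87q → q_m = 6.6164.
Social marginal cost = private MC − MEB = 24.04 + 1.91q.
Set SMC = demand: 24.04 + 1.91q = 71.10 - 1.87q → q* = 12.4497.
The loss is the area between SMC and demand from q* to q_m; with linear curves that's a triangle of height MEB(q_m).
DWL = ½ × 5.8333 × 22.0500 = 64.3121.

DWL = $64.31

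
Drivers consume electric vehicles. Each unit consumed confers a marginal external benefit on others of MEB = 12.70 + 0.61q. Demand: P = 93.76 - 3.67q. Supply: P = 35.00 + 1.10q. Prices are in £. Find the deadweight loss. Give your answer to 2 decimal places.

DWL = £49.11

Market equilibrium (private): 35.00 + 1.10q = 93.76 - 3.67q → q_m = 12.3187.
Social marginal benefit = demand + MEB = 106.46 - 3.06q.
Set SMB = MC: 106.46 - 3.06q = 35.00 + 1.10q → q* = 17.1779.
The welfare-loss triangle has base |q_m − q*| and height MEB(q_m) (the vertical gap between SMB and MC is zero at q* and MEB at q_m).
DWL = ½ × 4.8592 × 20.2144 = 49.1129.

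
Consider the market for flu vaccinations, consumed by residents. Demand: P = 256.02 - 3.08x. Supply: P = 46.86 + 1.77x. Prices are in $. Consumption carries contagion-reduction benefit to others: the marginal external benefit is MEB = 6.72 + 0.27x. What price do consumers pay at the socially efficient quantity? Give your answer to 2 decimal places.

Social marginal benefit = demand + MEB = 262.74 - 2.81x.
Set SMB = MC: 262.74 - 2.81x = 46.86 + 1.77x → x* = 47.1354.
Consumer price on the demand curve at x*: 256.02 − 3.08×47.1354 = 110.8430.

P = $110.84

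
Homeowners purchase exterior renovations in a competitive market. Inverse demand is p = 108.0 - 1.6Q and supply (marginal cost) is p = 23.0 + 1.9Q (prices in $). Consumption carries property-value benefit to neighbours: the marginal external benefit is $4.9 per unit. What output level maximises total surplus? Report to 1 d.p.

Q* = 25.7

Social marginal benefit = demand + MEB = 112.9 - 1.6Q.
Set SMB = MC: 112.9 - 1.6Q = 23.0 + 1.9Q → Q* = 25.6857.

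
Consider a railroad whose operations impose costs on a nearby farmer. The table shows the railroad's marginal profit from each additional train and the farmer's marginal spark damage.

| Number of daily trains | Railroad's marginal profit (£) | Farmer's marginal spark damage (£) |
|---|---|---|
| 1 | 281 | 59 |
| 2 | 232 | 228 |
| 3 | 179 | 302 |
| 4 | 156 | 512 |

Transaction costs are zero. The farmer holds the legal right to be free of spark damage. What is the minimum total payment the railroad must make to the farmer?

Efficient level: marginal profit ≥ marginal spark damage through level 2, so k* = 2.
With the farmer holding the right, the railroad must at least compensate total damage at k*: 59 + 228 = 287.

£287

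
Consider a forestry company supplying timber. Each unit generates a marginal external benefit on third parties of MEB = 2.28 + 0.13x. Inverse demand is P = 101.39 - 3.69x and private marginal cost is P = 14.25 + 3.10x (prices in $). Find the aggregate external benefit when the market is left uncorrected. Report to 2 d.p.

Market equilibrium (private): 14.25 + 3.10x = 101.39 - 3.69x → x_m = 12.8336.
Total external benefit = ∫₀^{x_m} (2.28 + 0.13x) dx = 2.28×12.8336 + ½×0.13×12.8336² = 39.9662.

$39.97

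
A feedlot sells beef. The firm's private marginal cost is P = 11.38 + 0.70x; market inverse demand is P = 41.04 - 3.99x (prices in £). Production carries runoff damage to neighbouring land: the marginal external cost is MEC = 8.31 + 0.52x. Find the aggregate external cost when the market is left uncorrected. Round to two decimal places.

£62.95

Market equilibrium (private): 11.38 + 0.70x = 41.04 - 3.99x → x_m = 6.3241.
Total external cost = ∫₀^{x_m} (8.31 + 0.52x) dx = 8.31×6.3241 + ½×0.52×6.3241² = 62.9518.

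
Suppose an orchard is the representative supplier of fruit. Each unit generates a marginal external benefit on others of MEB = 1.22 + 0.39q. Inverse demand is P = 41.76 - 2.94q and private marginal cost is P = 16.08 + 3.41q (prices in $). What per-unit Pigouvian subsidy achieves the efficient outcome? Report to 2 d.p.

subsidy = $2.98 per unit

Social marginal cost = private MC − MEB = 14.86 + 3.02q.
Set SMC = demand: 14.86 + 3.02q = 41.76 - 2.94q → q* = 4.5134.
The Pigouvian subsidy equals MEB at q*: 1.22 + 0.39×4.5134 = 2.9802.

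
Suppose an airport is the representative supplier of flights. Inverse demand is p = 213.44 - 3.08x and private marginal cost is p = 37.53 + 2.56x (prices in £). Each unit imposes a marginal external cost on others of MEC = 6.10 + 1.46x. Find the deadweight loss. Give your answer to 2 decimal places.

Market equilibrium (private): 37.53 + 2.56x = 213.44 - 3.08x → x_m = 31.1897.
Social marginal cost = private MC + MEC = 43.63 + 4.02x.
Set SMC = demand: 43.63 + 4.02x = 213.44 - 3.08x → x* = 23.9169.
The loss is the area between SMC and demand from x* to x_m; with linear curves that's a triangle of height MEC(x_m).
DWL = ½ × 7.2728 × 51.6370 = 187.7728.

DWL = £187.77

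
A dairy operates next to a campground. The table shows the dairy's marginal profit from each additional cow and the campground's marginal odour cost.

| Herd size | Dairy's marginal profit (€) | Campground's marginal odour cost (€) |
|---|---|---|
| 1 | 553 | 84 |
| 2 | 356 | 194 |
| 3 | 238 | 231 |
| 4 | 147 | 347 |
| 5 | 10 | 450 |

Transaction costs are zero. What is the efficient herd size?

3

Bargaining reaches the level where marginal profit last exceeds marginal odour cost.
That holds through level 3 (238 ≥ 231) but not at 4 (147 < 347).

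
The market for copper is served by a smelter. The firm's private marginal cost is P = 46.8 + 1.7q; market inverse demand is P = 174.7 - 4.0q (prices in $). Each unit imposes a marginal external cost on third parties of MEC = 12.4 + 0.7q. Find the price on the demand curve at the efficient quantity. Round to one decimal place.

P = $102.5

Social marginal cost = private MC + MEC = 59.2 + 2.4q.
Set SMC = demand: 59.2 + 2.4q = 174.7 - 4.0q → q* = 18.0469.
Consumer price on the demand curve at q*: 174.7 − 4.0×18.0469 = 102.5124.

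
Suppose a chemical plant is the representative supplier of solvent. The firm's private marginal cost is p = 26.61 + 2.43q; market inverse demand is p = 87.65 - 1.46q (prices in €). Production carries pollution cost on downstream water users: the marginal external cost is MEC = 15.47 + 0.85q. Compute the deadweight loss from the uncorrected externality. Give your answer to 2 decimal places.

Market equilibrium (private): 26.61 + 2.43q = 87.65 - 1.46q → q_m = 15.6915.
Social marginal cost = private MC + MEC = 42.08 + 3.28q.
Set SMC = demand: 42.08 + 3.28q = 87.65 - 1.46q → q* = 9.6139.
Between q* and q_m the wedge SMC − demand runs linearly from 0 to MEC(q_m), so the loss is a triangle.
DWL = ½ × 6.0776 × 28.8078 = 87.5411.

DWL = €87.54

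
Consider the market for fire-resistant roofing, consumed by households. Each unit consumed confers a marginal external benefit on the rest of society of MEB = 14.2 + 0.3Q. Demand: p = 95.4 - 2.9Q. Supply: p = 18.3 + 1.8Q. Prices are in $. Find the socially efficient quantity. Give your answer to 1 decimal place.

Q* = 20.8

Social marginal benefit = demand + MEB = 109.6 - 2.6Q.
Set SMB = MC: 109.6 - 2.6Q = 18.3 + 1.8Q → Q* = 20.7500.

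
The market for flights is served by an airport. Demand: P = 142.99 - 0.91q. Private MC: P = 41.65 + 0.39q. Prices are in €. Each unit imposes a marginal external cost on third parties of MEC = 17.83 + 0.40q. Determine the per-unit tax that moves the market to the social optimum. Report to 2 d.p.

tax = €37.48 per unit

Social marginal cost = private MC + MEC = 59.48 + 0.79q.
Set SMC = demand: 59.48 + 0.79q = 142.99 - 0.91q → q* = 49.1235.
The Pigouvian tax equals MEC at q*: 17.83 + 0.40×49.1235 = 37.4794.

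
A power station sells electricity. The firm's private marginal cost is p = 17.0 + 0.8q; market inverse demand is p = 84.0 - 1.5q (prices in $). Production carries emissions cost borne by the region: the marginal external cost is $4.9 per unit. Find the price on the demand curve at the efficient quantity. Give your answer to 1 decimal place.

P = $43.5

Social marginal cost = private MC + MEC = 21.9 + 0.8q.
Set SMC = demand: 21.9 + 0.8q = 84.0 - 1.5q → q* = 27.0000.
Consumer price on the demand curve at q*: 84.0 − 1.5×27.0000 = 43.5000.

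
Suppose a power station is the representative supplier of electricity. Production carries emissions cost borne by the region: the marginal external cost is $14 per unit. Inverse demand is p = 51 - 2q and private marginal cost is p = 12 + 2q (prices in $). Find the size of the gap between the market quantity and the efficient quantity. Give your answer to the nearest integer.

Market equilibrium (private): 12 + 2q = 51 - 2q → q_m = 9.7500.
Social marginal cost = private MC + MEC = 26 + 2q.
Set SMC = demand: 26 + 2q = 51 - 2q → q* = 6.2500.
Gap = |9.7500 − 6.2500| = 3.5000.

4 units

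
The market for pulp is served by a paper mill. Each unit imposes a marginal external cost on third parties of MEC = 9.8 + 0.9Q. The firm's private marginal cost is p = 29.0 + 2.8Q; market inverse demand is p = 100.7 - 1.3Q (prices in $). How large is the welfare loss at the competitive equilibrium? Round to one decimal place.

Market equilibrium (private): 29.0 + 2.8Q = 100.7 - 1.3Q → Q_m = 17.4878.
Social marginal cost = private MC + MEC = 38.8 + 3.7Q.
Set SMC = demand: 38.8 + 3.7Q = 100.7 - 1.3Q → Q* = 12.3800.
The loss is the area between SMC and demand from Q* to Q_m; with linear curves that's a triangle of height MEC(Q_m).
DWL = ½ × 5.1078 × 25.5390 = 65.2241.

DWL = $65.2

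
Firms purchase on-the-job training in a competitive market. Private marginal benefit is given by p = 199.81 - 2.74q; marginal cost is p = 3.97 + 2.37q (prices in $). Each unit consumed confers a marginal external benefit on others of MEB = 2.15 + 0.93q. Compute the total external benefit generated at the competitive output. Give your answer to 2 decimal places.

Market equilibrium (private): 3.97 + 2.37q = 199.81 - 2.74q → q_m = 38.3249.
Total external benefit = ∫₀^{q_m} (2.15 + 0.93q) dq = 2.15×38.3249 + ½×0.93×38.3249² = 765.3896.

$765.39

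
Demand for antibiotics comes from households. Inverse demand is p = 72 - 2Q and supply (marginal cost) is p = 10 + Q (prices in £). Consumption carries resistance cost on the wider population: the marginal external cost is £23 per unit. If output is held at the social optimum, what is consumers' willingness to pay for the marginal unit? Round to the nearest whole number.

P = £46

Social marginal benefit = demand − MEC = 49 - 2Q.
Set SMB = MC: 49 - 2Q = 10 + Q → Q* = 13.0000.
Consumer price on the demand curve at Q*: 72 − 2×13.0000 = 46.0000.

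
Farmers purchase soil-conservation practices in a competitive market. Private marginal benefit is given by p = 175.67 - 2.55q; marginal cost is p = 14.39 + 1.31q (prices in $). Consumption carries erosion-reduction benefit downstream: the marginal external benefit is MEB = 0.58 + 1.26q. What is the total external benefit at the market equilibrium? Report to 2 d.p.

Market equilibrium (private): 14.39 + 1.31q = 175.67 - 2.55q → q_m = 41.7824.
Total external benefit = ∫₀^{q_m} (0.58 + 1.26q) dq = 0.58×41.7824 + ½×1.26×41.7824² = 1124.0682.

$1124.07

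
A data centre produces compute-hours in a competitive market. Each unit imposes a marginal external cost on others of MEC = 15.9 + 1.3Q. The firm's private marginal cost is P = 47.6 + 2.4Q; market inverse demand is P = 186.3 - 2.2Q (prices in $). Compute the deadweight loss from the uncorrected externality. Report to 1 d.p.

DWL = $257.3

Market equilibrium (private): 47.6 + 2.4Q = 186.3 - 2.2Q → Q_m = 30.1522.
Social marginal cost = private MC + MEC = 63.5 + 3.7Q.
Set SMC = demand: 63.5 + 3.7Q = 186.3 - 2.2Q → Q* = 20.8136.
Between Q* and Q_m the wedge SMC − demand runs linearly from 0 to MEC(Q_m), so the loss is a triangle.
DWL = ½ × 9.3386 × 55.0978 = 257.2682.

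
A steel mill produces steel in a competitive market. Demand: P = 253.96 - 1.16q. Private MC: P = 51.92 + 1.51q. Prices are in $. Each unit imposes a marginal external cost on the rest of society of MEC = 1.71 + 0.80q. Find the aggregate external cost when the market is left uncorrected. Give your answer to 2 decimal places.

$2419.80

Market equilibrium (private): 51.92 + 1.51q = 253.96 - 1.16q → q_m = 75.6704.
Total external cost = ∫₀^{q_m} (1.71 + 0.80q) dq = 1.71×75.6704 + ½×0.80×75.6704² = 2419.8002.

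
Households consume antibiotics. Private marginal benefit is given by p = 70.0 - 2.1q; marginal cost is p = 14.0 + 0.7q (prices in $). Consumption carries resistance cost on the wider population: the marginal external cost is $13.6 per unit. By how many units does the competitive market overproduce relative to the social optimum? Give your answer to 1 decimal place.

4.9 units

Market equilibrium (private): 14.0 + 0.7q = 70.0 - 2.1q → q_m = 20.0000.
Social marginal benefit = demand − MEC = 56.4 - 2.1q.
Set SMB = MC: 56.4 - 2.1q = 14.0 + 0.7q → q* = 15.1429.
Gap = |20.0000 − 15.1429| = 4.8571.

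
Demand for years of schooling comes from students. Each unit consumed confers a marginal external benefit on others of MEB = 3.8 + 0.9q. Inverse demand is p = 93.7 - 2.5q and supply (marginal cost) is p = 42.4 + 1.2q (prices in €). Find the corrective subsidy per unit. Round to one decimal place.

Social marginal benefit = demand + MEB = 97.5 - 1.6q.
Set SMB = MC: 97.5 - 1.6q = 42.4 + 1.2q → q* = 19.6786.
The Pigouvian subsidy equals MEB at q*: 3.8 + 0.9×19.6786 = 21.5107.

subsidy = €21.5 per unit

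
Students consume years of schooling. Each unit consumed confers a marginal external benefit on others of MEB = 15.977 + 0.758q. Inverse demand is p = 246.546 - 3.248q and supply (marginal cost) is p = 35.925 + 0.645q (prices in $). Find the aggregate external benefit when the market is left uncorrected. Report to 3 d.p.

$1973.759

Market equilibrium (private): 35.925 + 0.645q = 246.546 - 3.248q → q_m = 54.1025.
Total external benefit = ∫₀^{q_m} (15.977 + 0.758q) dq = 15.977×54.1025 + ½×0.758×54.1025² = 1973.7592.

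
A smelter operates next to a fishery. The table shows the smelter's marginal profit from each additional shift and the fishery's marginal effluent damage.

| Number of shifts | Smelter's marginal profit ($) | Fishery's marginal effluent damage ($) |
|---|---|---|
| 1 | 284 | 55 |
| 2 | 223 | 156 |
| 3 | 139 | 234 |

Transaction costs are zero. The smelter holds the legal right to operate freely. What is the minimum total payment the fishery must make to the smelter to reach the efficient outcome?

$139

Left alone the smelter would choose level 3 (marginal profit stays positive).
Efficient level: k* = 2 (marginal profit ≥ marginal effluent damage through 2).
The fishery must at least cover the smelter's forgone profit from cutting 3→2: 139 = 139.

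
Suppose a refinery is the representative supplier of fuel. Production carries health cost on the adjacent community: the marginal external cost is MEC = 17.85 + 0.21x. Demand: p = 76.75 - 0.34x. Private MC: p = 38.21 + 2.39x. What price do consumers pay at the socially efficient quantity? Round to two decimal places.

Social marginal cost = private MC + MEC = 56.06 + 2.60x.
Set SMC = demand: 56.06 + 2.60x = 76.75 - 0.34x → x* = 7.0374.
Consumer price on the demand curve at x*: 76.75 − 0.34×7.0374 = 74.3573.

P = 74.36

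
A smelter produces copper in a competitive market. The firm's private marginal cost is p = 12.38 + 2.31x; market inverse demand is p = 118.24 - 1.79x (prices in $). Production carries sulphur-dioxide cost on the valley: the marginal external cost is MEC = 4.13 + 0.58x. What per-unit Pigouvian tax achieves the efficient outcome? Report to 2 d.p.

tax = $16.74 per unit

Social marginal cost = private MC + MEC = 16.51 + 2.89x.
Set SMC = demand: 16.51 + 2.89x = 118.24 - 1.79x → x* = 21.7372.
The Pigouvian tax equals MEC at x*: 4.13 + 0.58×21.7372 = 16.7376.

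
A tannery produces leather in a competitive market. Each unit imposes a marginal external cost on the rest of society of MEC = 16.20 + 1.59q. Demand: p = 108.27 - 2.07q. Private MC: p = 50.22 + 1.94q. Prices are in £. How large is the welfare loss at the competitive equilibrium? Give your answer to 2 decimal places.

Market equilibrium (private): 50.22 + 1.94q = 108.27 - 2.07q → q_m = 14.4763.
Social marginal cost = private MC + MEC = 66.42 + 3.53q.
Set SMC = demand: 66.42 + 3.53q = 108.27 - 2.07q → q* = 7.4732.
Height of the DWL triangle at q_m is SMC(q_m) − demand(q_m) = MEC(q_m) = 39.2173.
DWL = ½ × 7.0031 × 39.2173 = 137.3213.

DWL = £137.32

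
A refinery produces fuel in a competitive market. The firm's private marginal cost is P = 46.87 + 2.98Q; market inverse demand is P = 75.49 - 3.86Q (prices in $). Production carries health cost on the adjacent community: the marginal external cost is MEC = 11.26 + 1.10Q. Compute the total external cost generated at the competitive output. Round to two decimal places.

Market equilibrium (private): 46.87 + 2.98Q = 75.49 - 3.86Q → Q_m = 4.1842.
Total external cost = ∫₀^{Q_m} (11.26 + 1.10Q) dQ = 11.26×4.1842 + ½×1.10×4.1842² = 56.7432.

$56.74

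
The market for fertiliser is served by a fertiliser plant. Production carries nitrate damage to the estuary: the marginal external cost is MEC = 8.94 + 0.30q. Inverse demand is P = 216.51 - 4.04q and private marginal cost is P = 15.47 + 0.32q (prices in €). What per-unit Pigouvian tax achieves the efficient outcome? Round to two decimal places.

Social marginal cost = private MC + MEC = 24.41 + 0.62q.
Set SMC = demand: 24.41 + 0.62q = 216.51 - 4.04q → q* = 41.2232.
The Pigouvian tax equals MEC at q*: 8.94 + 0.30×41.2232 = 21.3070.

tax = €21.31 per unit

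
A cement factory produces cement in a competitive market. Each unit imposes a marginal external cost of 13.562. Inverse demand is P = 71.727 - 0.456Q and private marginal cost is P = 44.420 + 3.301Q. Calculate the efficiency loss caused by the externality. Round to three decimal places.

DWL = 24.478

Market equilibrium (private): 44.420 + 3.301Q = 71.727 - 0.456Q → Q_m = 7.2683.
Social marginal cost = private MC + MEC = 57.982 + 3.301Q.
Set SMC = demand: 57.982 + 3.301Q = 71.727 - 0.456Q → Q* = 3.6585.
Height of the DWL triangle at Q_m is SMC(Q_m) − demand(Q_m) = MEC(Q_m) = 13.5620.
DWL = ½ × 3.6098 × 13.5620 = 24.4781.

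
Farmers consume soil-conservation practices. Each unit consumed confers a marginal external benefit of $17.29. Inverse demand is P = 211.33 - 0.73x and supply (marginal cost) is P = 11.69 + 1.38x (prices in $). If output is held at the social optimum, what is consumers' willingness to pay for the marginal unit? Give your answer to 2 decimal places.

P = $136.28

Social marginal benefit = demand + MEB = 228.62 - 0.73x.
Set SMB = MC: 228.62 - 0.73x = 11.69 + 1.38x → x* = 102.8104.
Consumer price on the demand curve at x*: 211.33 − 0.73×102.8104 = 136.2784.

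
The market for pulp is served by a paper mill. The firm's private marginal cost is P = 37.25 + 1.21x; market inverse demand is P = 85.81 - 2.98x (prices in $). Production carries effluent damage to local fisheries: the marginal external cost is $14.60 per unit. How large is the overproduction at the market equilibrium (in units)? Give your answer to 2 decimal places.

Market equilibrium (private): 37.25 + 1.21x = 85.81 - 2.98x → x_m = 11.5895.
Social marginal cost = private MC + MEC = 51.85 + 1.21x.
Set SMC = demand: 51.85 + 1.21x = 85.81 - 2.98x → x* = 8.1050.
Gap = |11.5895 − 8.1050| = 3.4845.

3.48 units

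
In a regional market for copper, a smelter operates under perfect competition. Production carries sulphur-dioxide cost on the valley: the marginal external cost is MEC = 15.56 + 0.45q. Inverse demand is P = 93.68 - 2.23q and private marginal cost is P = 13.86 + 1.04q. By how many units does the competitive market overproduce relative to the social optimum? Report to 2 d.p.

Market equilibrium (private): 13.86 + 1.04q = 93.68 - 2.23q → q_m = 24.4098.
Social marginal cost = private MC + MEC = 29.42 + 1.49q.
Set SMC = demand: 29.42 + 1.49q = 93.68 - 2.23q → q* = 17.2742.
Gap = |24.4098 − 17.2742| = 7.1356.

7.14 units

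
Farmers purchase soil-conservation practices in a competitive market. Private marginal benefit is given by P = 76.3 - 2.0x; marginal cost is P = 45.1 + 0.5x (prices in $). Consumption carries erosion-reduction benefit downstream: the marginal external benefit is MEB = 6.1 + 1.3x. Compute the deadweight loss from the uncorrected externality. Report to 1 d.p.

Market equilibrium (private): 45.1 + 0.5x = 76.3 - 2.0x → x_m = 12.4800.
Social marginal benefit = demand + MEB = 82.4 - 0.7x.
Set SMB = MC: 82.4 - 0.7x = 45.1 + 0.5x → x* = 31.0833.
Between x* and x_m the wedge SMB − MC runs linearly from 0 to MEB(x_m), so the loss is a triangle.
DWL = ½ × 18.6033 × 22.3240 = 207.6500.

DWL = $207.7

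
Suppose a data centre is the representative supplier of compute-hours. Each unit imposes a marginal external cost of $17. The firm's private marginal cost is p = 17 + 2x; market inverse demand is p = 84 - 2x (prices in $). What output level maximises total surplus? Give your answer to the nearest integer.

x* = 13

Social marginal cost = private MC + MEC = 34 + 2x.
Set SMC = demand: 34 + 2x = 84 - 2x → x* = 12.5000.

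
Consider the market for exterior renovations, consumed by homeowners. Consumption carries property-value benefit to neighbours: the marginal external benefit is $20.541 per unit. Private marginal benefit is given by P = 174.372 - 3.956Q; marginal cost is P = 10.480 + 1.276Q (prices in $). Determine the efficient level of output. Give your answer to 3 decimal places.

Q* = 35.251

Social marginal benefit = demand + MEB = 194.913 - 3.956Q.
Set SMB = MC: 194.913 - 3.956Q = 10.480 + 1.276Q → Q* = 35.2510.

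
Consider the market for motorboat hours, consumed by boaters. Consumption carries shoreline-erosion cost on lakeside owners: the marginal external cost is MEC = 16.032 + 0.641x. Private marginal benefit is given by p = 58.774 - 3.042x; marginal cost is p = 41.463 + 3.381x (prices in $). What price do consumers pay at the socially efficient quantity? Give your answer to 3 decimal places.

Social marginal benefit = demand − MEC = 42.742 - 3.683x.
Set SMB = MC: 42.742 - 3.683x = 41.463 + 3.381x → x* = 0.1811.
Consumer price on the demand curve at x*: 58.774 − 3.042×0.1811 = 58.2231.

P = $58.223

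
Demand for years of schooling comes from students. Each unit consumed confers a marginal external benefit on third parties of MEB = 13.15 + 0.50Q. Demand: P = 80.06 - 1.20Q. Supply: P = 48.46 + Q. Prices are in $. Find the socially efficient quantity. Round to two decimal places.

Social marginal benefit = demand + MEB = 93.21 - 0.70Q.
Set SMB = MC: 93.21 - 0.70Q = 48.46 + Q → Q* = 26.3235.

Q* = 26.32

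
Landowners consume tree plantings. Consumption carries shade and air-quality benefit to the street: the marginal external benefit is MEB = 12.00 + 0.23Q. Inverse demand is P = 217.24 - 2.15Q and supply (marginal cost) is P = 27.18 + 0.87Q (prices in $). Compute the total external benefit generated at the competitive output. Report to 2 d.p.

$1210.68

Market equilibrium (private): 27.18 + 0.87Q = 217.24 - 2.15Q → Q_m = 62.9338.
Total external benefit = ∫₀^{Q_m} (12.00 + 0.23Q) dQ = 12.00×62.9338 + ½×0.23×62.9338² = 1210.6819.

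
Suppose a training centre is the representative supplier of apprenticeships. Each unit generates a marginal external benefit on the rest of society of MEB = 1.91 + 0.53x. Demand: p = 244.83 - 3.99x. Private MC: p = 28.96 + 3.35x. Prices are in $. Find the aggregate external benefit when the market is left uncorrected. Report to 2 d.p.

Market equilibrium (private): 28.96 + 3.35x = 244.83 - 3.99x → x_m = 29.4101.
Total external benefit = ∫₀^{x_m} (1.91 + 0.53x) dx = 1.91×29.4101 + ½×0.53×29.4101² = 285.3861.

$285.39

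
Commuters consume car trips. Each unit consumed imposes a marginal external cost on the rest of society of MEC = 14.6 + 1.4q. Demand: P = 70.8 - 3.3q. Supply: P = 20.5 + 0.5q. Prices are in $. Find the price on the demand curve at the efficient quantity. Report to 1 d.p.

P = $48.1

Social marginal benefit = demand − MEC = 56.2 - 4.7q.
Set SMB = MC: 56.2 - 4.7q = 20.5 + 0.5q → q* = 6.8654.
Consumer price on the demand curve at q*: 70.8 − 3.3×6.8654 = 48.1442.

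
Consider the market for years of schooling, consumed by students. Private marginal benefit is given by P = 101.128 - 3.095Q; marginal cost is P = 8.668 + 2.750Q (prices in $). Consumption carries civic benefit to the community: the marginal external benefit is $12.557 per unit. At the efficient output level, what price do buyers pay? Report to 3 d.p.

P = $45.520

Social marginal benefit = demand + MEB = 113.685 - 3.095Q.
Set SMB = MC: 113.685 - 3.095Q = 8.668 + 2.750Q → Q* = 17.9670.
Consumer price on the demand curve at Q*: 101.128 − 3.095×17.9670 = 45.5201.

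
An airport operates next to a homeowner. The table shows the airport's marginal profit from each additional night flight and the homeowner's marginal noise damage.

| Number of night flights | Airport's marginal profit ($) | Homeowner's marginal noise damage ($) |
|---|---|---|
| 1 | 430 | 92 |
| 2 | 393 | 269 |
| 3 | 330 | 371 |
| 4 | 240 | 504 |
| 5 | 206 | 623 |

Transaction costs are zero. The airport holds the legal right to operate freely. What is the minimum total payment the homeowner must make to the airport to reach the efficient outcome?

Left alone the airport would choose level 5 (marginal profit stays positive).
Efficient level: k* = 2 (marginal profit ≥ marginal noise damage through 2).
The homeowner must at least cover the airport's forgone profit from cutting 5→2: 330 + 240 + 206 = 776.

$776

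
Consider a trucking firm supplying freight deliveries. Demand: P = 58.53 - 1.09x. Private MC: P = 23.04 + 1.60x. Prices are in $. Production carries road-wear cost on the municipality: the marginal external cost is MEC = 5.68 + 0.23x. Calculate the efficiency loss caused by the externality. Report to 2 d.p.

DWL = $13.00

Market equilibrium (private): 23.04 + 1.60x = 58.53 - 1.09x → x_m = 13.1933.
Social marginal cost = private MC + MEC = 28.72 + 1.83x.
Set SMC = demand: 28.72 + 1.83x = 58.53 - 1.09x → x* = 10.2089.
Between x* and x_m the wedge SMC − demand runs linearly from 0 to MEC(x_m), so the loss is a triangle.
DWL = ½ × 2.9844 × 8.7145 = 13.0038.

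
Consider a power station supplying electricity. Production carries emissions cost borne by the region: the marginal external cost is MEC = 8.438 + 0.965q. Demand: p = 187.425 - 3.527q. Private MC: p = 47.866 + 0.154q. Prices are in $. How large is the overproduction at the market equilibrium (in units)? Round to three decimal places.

9.691 units

Market equilibrium (private): 47.866 + 0.154q = 187.425 - 3.527q → q_m = 37.9133.
Social marginal cost = private MC + MEC = 56.304 + 1.119q.
Set SMC = demand: 56.304 + 1.119q = 187.425 - 3.527q → q* = 28.2223.
Gap = |37.9133 − 28.2223| = 9.6910.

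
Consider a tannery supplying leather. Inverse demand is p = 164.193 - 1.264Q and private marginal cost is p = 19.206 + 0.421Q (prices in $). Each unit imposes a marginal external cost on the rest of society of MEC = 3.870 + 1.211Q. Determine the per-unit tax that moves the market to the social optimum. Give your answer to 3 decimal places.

Social marginal cost = private MC + MEC = 23.076 + 1.632Q.
Set SMC = demand: 23.076 + 1.632Q = 164.193 - 1.264Q → Q* = 48.7282.
The Pigouvian tax equals MEC at Q*: 3.870 + 1.211×48.7282 = 62.8799.

tax = $62.880 per unit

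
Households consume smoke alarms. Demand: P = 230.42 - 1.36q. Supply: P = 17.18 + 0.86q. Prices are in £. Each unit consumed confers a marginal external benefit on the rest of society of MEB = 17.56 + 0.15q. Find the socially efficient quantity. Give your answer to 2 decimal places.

Social marginal benefit = demand + MEB = 247.98 - 1.21q.
Set SMB = MC: 247.98 - 1.21q = 17.18 + 0.86q → q* = 111.4976.

q* = 111.50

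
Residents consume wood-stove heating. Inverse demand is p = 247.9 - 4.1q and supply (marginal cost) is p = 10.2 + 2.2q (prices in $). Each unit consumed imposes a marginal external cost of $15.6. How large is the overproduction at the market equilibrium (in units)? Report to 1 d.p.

Market equilibrium (private): 10.2 + 2.2q = 247.9 - 4.1q → q_m = 37.7302.
Social marginal benefit = demand − MEC = 232.3 - 4.1q.
Set SMB = MC: 232.3 - 4.1q = 10.2 + 2.2q → q* = 35.2540.
Gap = |37.7302 − 35.2540| = 2.4762.

2.5 units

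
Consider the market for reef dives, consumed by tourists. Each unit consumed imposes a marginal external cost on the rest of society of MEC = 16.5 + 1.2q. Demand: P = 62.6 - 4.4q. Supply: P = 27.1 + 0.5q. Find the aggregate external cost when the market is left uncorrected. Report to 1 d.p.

Market equilibrium (private): 27.1 + 0.5q = 62.6 - 4.4q → q_m = 7.2449.
Total external cost = ∫₀^{q_m} (16.5 + 1.2q) dq = 16.5×7.2449 + ½×1.2×7.2449² = 151.0340.

151.0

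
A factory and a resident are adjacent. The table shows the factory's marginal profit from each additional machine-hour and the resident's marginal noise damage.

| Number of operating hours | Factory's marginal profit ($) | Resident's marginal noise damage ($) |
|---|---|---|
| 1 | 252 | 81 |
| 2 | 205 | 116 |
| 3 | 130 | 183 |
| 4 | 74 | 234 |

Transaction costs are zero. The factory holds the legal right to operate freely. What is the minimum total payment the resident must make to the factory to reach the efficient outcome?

Left alone the factory would choose level 4 (marginal profit stays positive).
Efficient level: k* = 2 (marginal profit ≥ marginal noise damage through 2).
The resident must at least cover the factory's forgone profit from cutting 4→2: 130 + 74 = 204.

$204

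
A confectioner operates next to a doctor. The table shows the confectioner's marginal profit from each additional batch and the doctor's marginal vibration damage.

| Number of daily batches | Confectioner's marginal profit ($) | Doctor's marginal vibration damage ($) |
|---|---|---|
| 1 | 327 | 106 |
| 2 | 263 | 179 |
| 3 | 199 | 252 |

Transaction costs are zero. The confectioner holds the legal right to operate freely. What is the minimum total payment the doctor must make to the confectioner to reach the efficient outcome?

Left alone the confectioner would choose level 3 (marginal profit stays positive).
Efficient level: k* = 2 (marginal profit ≥ marginal vibration damage through 2).
The doctor must at least cover the confectioner's forgone profit from cutting 3→2: 199 = 199.

$199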